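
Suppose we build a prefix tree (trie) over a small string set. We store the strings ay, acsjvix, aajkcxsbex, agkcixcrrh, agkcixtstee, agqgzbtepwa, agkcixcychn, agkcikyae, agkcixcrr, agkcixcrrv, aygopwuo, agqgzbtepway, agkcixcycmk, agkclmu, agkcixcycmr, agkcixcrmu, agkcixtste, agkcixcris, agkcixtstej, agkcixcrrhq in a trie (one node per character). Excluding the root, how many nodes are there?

68

Trace insertions, counting only characters that open a new branch:
  "ay" → 2 new (a, y)
  "acsjvix" → prefix "a" already present; 6 new (c, s, j, v, i, x)
  "aajkcxsbex" → prefix "a" already present; 9 new (a, j, k, c, x, s, b, e, x)
  "agkcixcrrh" → prefix "a" already present; 9 new (g, k, c, i, x, c, r, r, h)
  "agkcixtstee" → prefix "agkcix" already present; 5 new (t, s, t, e, e)
  "agqgzbtepwa" → prefix "ag" already present; 9 new (q, g, z, b, t, e, p, w, a)
  "agkcixcychn" → prefix "agkcixc" already present; 4 new (y, c, h, n)
  "agkcikyae" → prefix "agkci" already present; 4 new (k, y, a, e)
  "agkcixcrr" → prefix "agkcixcrr" already present; 0 new (none)
  "agkcixcrrv" → prefix "agkcixcrr" already present; 1 new (v)
  "aygopwuo" → prefix "ay" already present; 6 new (g, o, p, w, u, o)
  "agqgzbtepway" → prefix "agqgzbtepwa" already present; 1 new (y)
  "agkcixcycmk" → prefix "agkcixcyc" already present; 2 new (m, k)
  "agkclmu" → prefix "agkc" already present; 3 new (l, m, u)
  "agkcixcycmr" → prefix "agkcixcycm" already present; 1 new (r)
  "agkcixcrmu" → prefix "agkcixcr" already present; 2 new (m, u)
  "agkcixtste" → prefix "agkcixtste" already present; 0 new (none)
  "agkcixcris" → prefix "agkcixcr" already present; 2 new (i, s)
  "agkcixtstej" → prefix "agkcixtste" already present; 1 new (j)
  "agkcixcrrhq" → prefix "agkcixcrrh" already present; 1 new (q)
Total nodes = 2 + 6 + 9 + 9 + 5 + 9 + 4 + 4 + 0 + 1 + 6 + 1 + 2 + 3 + 1 + 2 + 0 + 2 + 1 + 1 = 68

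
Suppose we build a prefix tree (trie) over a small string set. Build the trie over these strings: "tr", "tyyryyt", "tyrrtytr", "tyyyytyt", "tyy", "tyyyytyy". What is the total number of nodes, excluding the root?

20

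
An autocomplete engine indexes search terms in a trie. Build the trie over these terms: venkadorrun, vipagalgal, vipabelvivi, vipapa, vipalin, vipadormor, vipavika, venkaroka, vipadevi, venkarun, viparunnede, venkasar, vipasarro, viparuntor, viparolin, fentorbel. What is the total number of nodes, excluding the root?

Insert word by word; a character creates a node only if that edge doesn't already exist:
  "venkadorrun" → 11 new (v, e, n, k, a, d, o, r, r, u, n)
  "vipagalgal" → prefix "v" already present; 9 new (i, p, a, g, a, l, g, a, l)
  "vipabelvivi" → prefix "vipa" already present; 7 new (b, e, l, v, i, v, i)
  "vipapa" → prefix "vipa" already present; 2 new (p, a)
  "vipalin" → prefix "vipa" already present; 3 new (l, i, n)
  "vipadormor" → prefix "vipa" already present; 6 new (d, o, r, m, o, r)
  "vipavika" → prefix "vipa" already present; 4 new (v, i, k, a)
  "venkaroka" → prefix "venka" already present; 4 new (r, o, k, a)
  "vipadevi" → prefix "vipad" already present; 3 new (e, v, i)
  "venkarun" → prefix "venkar" already present; 2 new (u, n)
  "viparunnede" → prefix "vipa" already present; 7 new (r, u, n, n, e, d, e)
  "venkasar" → prefix "venka" already present; 3 new (s, a, r)
  "vipasarro" → prefix "vipa" already present; 5 new (s, a, r, r, o)
  "viparuntor" → prefix "viparun" already present; 3 new (t, o, r)
  "viparolin" → prefix "vipar" already present; 4 new (o, l, i, n)
  "fentorbel" → 9 new (f, e, n, t, o, r, b, e, l)
Total nodes = 11 + 9 + 7 + 2 + 3 + 6 + 4 + 4 + 3 + 2 + 7 + 3 + 5 + 3 + 4 + 9 = 82

82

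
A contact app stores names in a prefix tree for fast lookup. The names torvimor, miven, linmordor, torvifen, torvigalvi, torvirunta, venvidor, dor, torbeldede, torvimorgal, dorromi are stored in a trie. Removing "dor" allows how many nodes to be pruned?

A node on "dor"'s path can go only if nothing else ends at it or branches off below it.
Every node on "dor" is still needed (e.g. by "dorromi"), so nothing is freed.
Nodes removed: 0

0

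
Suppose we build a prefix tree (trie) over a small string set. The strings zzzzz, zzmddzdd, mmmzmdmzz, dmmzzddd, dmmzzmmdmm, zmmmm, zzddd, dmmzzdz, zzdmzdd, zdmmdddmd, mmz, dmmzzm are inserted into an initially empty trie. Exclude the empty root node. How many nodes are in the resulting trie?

Insert word by word; a character creates a node only if that edge doesn't already exist:
  "zzzzz" → 5 new (z, z, z, z, z)
  "zzmddzdd" → prefix "zz" already present; 6 new (m, d, d, z, d, d)
  "mmmzmdmzz" → 9 new (m, m, m, z, m, d, m, z, z)
  "dmmzzddd" → 8 new (d, m, m, z, z, d, d, d)
  "dmmzzmmdmm" → prefix "dmmzz" already present; 5 new (m, m, d, m, m)
  "zmmmm" → prefix "z" already present; 4 new (m, m, m, m)
  "zzddd" → prefix "zz" already present; 3 new (d, d, d)
  "dmmzzdz" → prefix "dmmzzd" already present; 1 new (z)
  "zzdmzdd" → prefix "zzd" already present; 4 new (m, z, d, d)
  "zdmmdddmd" → prefix "z" already present; 8 new (d, m, m, d, d, d, m, d)
  "mmz" → prefix "mm" already present; 1 new (z)
  "dmmzzm" → prefix "dmmzzm" already present; 0 new (none)
Total nodes = 5 + 6 + 9 + 8 + 5 + 4 + 3 + 1 + 4 + 8 + 1 + 0 = 54

54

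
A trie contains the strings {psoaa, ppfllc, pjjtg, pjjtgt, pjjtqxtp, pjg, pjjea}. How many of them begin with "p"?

Traverse to the node for "p", then collect every word in that subtree.
Words under "p": pjg, pjjea, pjjtg, pjjtgt, pjjtqxtp, ppfllc, psoaa
Count: 7

7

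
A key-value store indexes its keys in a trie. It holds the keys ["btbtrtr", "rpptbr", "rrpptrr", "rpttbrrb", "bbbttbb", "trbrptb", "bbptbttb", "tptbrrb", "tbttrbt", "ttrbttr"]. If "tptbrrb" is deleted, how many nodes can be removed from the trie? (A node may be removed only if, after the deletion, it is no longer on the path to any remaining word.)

After clearing the end-marker at "tptbrrb", prune upward until reaching a node still needed by another word.
The suffix "ptbrrb" (6 nodes) is used only by "tptbrrb"; the node for "t" still has the child "r", so pruning stops there.
Nodes removed: 6

6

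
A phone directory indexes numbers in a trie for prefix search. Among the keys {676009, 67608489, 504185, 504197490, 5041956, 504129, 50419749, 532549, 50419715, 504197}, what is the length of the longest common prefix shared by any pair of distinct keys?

8

The deepest shared node is where two words last agree before diverging.
e.g. "50419749" and "504197490" share the prefix "50419749" of length 8; no pair shares a longer one.
Longest shared-prefix length: 8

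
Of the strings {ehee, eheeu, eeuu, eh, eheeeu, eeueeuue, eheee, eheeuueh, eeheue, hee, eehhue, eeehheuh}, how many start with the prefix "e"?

Filter for entries beginning with "e":
Matches: "eeehheuh", "eeheue", "eehhue", "eeueeuue", "eeuu", "eh", "ehee", "eheee", "eheeeu", "eheeu", "eheeuueh"
Count: 11

11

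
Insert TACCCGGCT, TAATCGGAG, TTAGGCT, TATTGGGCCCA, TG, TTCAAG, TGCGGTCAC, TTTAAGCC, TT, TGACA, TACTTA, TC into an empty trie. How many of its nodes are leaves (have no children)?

10

A leaf is a node with no children — equivalently, the end of a word that is not a proper prefix of any other stored word.
Those words: "TAATCGGAG", "TACCCGGCT", "TACTTA", "TATTGGGCCCA", "TC", "TGACA", "TGCGGTCAC", "TTAGGCT", "TTCAAG", "TTTAAGCC"
Leaf count: 10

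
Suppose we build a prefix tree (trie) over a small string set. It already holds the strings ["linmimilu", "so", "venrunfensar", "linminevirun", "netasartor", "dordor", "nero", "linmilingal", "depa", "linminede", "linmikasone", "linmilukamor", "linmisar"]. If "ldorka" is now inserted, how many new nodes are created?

Walking "ldorka" from the root, the first 1 characters ("l") follow existing edges; "d" is the first miss.
New nodes needed: |"ldorka"| − 1 = 6 − 1 = 5.

5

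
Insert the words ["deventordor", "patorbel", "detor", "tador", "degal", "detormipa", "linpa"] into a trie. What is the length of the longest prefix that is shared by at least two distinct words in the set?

5

Equivalently: take the maximum, over all pairs, of their longest common prefix length.
"detor" and "detormipa" agree on "detor" (5 characters) before diverging; nothing deeper is shared.
Longest shared-prefix length: 5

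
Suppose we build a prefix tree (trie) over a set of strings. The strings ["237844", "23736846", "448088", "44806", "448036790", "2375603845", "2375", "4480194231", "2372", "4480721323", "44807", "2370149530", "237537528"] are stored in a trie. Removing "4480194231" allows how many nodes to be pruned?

Walk "4480194231" from the leaf back toward the root, removing each node that no remaining word uses.
The suffix "194231" (6 nodes) is used only by "4480194231"; the node for "4480" still has the child "8", so pruning stops there.
Nodes removed: 6

6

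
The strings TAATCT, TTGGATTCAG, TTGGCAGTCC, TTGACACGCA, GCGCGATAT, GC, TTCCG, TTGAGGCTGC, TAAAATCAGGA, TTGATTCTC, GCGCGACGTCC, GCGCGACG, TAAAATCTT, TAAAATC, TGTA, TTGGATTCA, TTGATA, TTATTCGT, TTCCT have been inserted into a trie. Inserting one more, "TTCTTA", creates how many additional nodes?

"TTC" is already a path in the trie; the remaining "TTA" must be added.
Each of the 3 remaining characters creates one node.

3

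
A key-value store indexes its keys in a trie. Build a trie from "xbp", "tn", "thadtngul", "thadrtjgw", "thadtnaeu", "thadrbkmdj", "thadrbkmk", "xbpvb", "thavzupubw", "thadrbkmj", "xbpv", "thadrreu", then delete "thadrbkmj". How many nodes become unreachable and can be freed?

Walk "thadrbkmj" from the leaf back toward the root, removing each node that no remaining word uses.
The suffix "j" (1 node) is used only by "thadrbkmj"; the node for "thadrbkm" still has the child "d", so pruning stops there.
Nodes removed: 1

1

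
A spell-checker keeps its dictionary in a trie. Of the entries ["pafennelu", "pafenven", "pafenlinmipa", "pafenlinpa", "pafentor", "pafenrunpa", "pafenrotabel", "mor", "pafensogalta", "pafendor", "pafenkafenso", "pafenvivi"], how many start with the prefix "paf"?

11

Traverse to the node for "paf", then collect every word in that subtree.
Words under "paf": pafendor, pafenkafenso, pafenlinmipa, pafenlinpa, pafennelu, pafenrotabel, pafenrunpa, pafensogalta, pafentor, pafenven, pafenvivi
Count: 11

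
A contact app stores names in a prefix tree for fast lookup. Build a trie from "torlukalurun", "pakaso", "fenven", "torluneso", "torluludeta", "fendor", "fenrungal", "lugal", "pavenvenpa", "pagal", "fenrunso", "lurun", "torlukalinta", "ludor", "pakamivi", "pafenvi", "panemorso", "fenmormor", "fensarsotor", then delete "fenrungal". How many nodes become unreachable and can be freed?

After clearing the end-marker at "fenrungal", prune upward until reaching a node still needed by another word.
The suffix "gal" (3 nodes) is used only by "fenrungal"; the node for "fenrun" still has the child "s", so pruning stops there.
Nodes removed: 3

3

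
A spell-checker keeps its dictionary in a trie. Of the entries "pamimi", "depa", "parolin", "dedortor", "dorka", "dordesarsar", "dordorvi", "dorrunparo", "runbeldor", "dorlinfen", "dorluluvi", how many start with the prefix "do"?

6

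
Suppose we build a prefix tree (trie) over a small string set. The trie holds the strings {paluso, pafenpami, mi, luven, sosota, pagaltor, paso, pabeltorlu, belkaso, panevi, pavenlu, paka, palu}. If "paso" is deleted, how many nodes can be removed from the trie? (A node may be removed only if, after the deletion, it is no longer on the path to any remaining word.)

After clearing the end-marker at "paso", prune upward until reaching a node still needed by another word.
The suffix "so" (2 nodes) is used only by "paso"; the node for "pa" still has the child "l", so pruning stops there.
Nodes removed: 2

2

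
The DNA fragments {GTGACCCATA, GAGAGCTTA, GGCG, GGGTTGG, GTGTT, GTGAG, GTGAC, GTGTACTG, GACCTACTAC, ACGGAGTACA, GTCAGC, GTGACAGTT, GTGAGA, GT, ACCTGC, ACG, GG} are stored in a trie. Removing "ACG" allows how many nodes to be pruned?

0

Walk "ACG" from the leaf back toward the root, removing each node that no remaining word uses.
Every node on "ACG" is still needed (e.g. by "ACGGAGTACA"), so nothing is freed.
Nodes removed: 0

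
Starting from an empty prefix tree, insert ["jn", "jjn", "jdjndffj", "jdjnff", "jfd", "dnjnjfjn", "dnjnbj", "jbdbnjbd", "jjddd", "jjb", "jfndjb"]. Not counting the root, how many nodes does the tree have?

Trie structure (* marks end of a word):
(root)
├─ d
│  └─ n
│     └─ j
│        └─ n
│           ├─ b
│           │  └─ j *
│           └─ j
│              └─ f
│                 └─ j
│                    └─ n *
└─ j
   ├─ b
   │  └─ d
   │     └─ b
   │        └─ n
   │           └─ j
   │              └─ b
   │                 └─ d *
   ├─ d
   │  └─ j
   │     └─ n
   │        ├─ d
   │        │  └─ f
   │        │     └─ f
   │        │        └─ j *
   │        └─ f
   │           └─ f *
   ├─ f
   │  ├─ d *
   │  └─ n
   │     └─ d
   │        └─ j
   │           └─ b *
   ├─ j
   │  ├─ b *
   │  ├─ d
   │  │  └─ d
   │  │     └─ d *
   │  └─ n *
   └─ n *
Counting every labelled node above: 40.

40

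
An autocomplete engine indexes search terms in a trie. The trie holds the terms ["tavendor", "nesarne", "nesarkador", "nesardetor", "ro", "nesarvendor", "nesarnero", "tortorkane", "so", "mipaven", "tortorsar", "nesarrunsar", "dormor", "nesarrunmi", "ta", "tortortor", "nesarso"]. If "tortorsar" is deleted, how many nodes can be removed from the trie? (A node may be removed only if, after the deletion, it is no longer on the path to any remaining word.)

A node on "tortorsar"'s path can go only if nothing else ends at it or branches off below it.
The suffix "sar" (3 nodes) is used only by "tortorsar"; the node for "tortor" still has the child "k", so pruning stops there.
Nodes removed: 3

3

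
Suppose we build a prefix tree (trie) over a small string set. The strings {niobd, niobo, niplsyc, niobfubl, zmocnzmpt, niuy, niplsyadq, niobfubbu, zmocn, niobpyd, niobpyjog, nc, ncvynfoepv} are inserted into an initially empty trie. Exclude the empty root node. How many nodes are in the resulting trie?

Trace insertions, counting only characters that open a new branch:
  "niobd" → 5 new (n, i, o, b, d)
  "niobo" → prefix "niob" already present; 1 new (o)
  "niplsyc" → prefix "ni" already present; 5 new (p, l, s, y, c)
  "niobfubl" → prefix "niob" already present; 4 new (f, u, b, l)
  "zmocnzmpt" → 9 new (z, m, o, c, n, z, m, p, t)
  "niuy" → prefix "ni" already present; 2 new (u, y)
  "niplsyadq" → prefix "niplsy" already present; 3 new (a, d, q)
  "niobfubbu" → prefix "niobfub" already present; 2 new (b, u)
  "zmocn" → prefix "zmocn" already present; 0 new (none)
  "niobpyd" → prefix "niob" already present; 3 new (p, y, d)
  "niobpyjog" → prefix "niobpy" already present; 3 new (j, o, g)
  "nc" → prefix "n" already present; 1 new (c)
  "ncvynfoepv" → prefix "nc" already present; 8 new (v, y, n, f, o, e, p, v)
Total nodes = 5 + 1 + 5 + 4 + 9 + 2 + 3 + 2 + 0 + 3 + 3 + 1 + 8 = 46

46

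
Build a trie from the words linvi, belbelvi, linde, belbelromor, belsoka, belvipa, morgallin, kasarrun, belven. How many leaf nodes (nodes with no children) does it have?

A leaf is a node with no children — equivalently, the end of a word that is not a proper prefix of any other stored word.
Those words: "belbelromor", "belbelvi", "belsoka", "belven", "belvipa", "kasarrun", "linde", "linvi", "morgallin"
Leaf count: 9

9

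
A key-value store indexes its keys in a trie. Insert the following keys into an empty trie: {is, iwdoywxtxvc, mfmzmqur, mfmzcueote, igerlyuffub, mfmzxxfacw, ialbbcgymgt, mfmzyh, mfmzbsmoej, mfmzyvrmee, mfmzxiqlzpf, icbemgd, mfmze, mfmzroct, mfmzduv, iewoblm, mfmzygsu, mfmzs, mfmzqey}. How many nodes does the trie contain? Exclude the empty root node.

98

Insert word by word; a character creates a node only if that edge doesn't already exist:
  "is" → 2 new (i, s)
  "iwdoywxtxvc" → prefix "i" already present; 10 new (w, d, o, y, w, x, t, x, v, c)
  "mfmzmqur" → 8 new (m, f, m, z, m, q, u, r)
  "mfmzcueote" → prefix "mfmz" already present; 6 new (c, u, e, o, t, e)
  "igerlyuffub" → prefix "i" already present; 10 new (g, e, r, l, y, u, f, f, u, b)
  "mfmzxxfacw" → prefix "mfmz" already present; 6 new (x, x, f, a, c, w)
  "ialbbcgymgt" → prefix "i" already present; 10 new (a, l, b, b, c, g, y, m, g, t)
  "mfmzyh" → prefix "mfmz" already present; 2 new (y, h)
  "mfmzbsmoej" → prefix "mfmz" already present; 6 new (b, s, m, o, e, j)
  "mfmzyvrmee" → prefix "mfmzy" already present; 5 new (v, r, m, e, e)
  "mfmzxiqlzpf" → prefix "mfmzx" already present; 6 new (i, q, l, z, p, f)
  "icbemgd" → prefix "i" already present; 6 new (c, b, e, m, g, d)
  "mfmze" → prefix "mfmz" already present; 1 new (e)
  "mfmzroct" → prefix "mfmz" already present; 4 new (r, o, c, t)
  "mfmzduv" → prefix "mfmz" already present; 3 new (d, u, v)
  "iewoblm" → prefix "i" already present; 6 new (e, w, o, b, l, m)
  "mfmzygsu" → prefix "mfmzy" already present; 3 new (g, s, u)
  "mfmzs" → prefix "mfmz" already present; 1 new (s)
  "mfmzqey" → prefix "mfmz" already present; 3 new (q, e, y)
Total nodes = 2 + 10 + 8 + 6 + 10 + 6 + 10 + 2 + 6 + 5 + 6 + 6 + 1 + 4 + 3 + 6 + 3 + 1 + 3 = 98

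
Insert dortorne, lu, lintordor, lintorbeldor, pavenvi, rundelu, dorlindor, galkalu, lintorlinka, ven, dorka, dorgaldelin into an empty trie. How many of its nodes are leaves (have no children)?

Leaves are exactly the stored words that no other stored word extends.
Those words: "dorgaldelin", "dorka", "dorlindor", "dortorne", "galkalu", "lintorbeldor", "lintordor", "lintorlinka", "lu", "pavenvi", "rundelu", "ven"
Leaf count: 12

12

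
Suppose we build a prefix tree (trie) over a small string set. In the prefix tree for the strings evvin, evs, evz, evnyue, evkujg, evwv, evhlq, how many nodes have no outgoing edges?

7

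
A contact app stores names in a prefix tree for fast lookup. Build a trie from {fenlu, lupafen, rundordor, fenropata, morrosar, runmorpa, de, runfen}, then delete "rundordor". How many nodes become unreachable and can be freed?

6

Walk "rundordor" from the leaf back toward the root, removing each node that no remaining word uses.
The suffix "dordor" (6 nodes) is used only by "rundordor"; the node for "run" still has the child "m", so pruning stops there.
Nodes removed: 6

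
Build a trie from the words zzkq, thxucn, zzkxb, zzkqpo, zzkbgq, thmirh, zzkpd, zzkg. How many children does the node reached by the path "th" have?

2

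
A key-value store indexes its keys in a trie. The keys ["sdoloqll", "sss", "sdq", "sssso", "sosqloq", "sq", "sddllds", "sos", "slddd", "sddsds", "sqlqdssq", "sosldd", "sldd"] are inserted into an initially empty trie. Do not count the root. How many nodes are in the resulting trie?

41

For each word, the new-node count is its length minus the longest prefix already in the trie:
  "sdoloqll" → 8 new (s, d, o, l, o, q, l, l)
  "sss" → prefix "s" already present; 2 new (s, s)
  "sdq" → prefix "sd" already present; 1 new (q)
  "sssso" → prefix "sss" already present; 2 new (s, o)
  "sosqloq" → prefix "s" already present; 6 new (o, s, q, l, o, q)
  "sq" → prefix "s" already present; 1 new (q)
  "sddllds" → prefix "sd" already present; 5 new (d, l, l, d, s)
  "sos" → prefix "sos" already present; 0 new (none)
  "slddd" → prefix "s" already present; 4 new (l, d, d, d)
  "sddsds" → prefix "sdd" already present; 3 new (s, d, s)
  "sqlqdssq" → prefix "sq" already present; 6 new (l, q, d, s, s, q)
  "sosldd" → prefix "sos" already present; 3 new (l, d, d)
  "sldd" → prefix "sldd" already present; 0 new (none)
Total nodes = 8 + 2 + 1 + 2 + 6 + 1 + 5 + 0 + 4 + 3 + 6 + 3 + 0 = 41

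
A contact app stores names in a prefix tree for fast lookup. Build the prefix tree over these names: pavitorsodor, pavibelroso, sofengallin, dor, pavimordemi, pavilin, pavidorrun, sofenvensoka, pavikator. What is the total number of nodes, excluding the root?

For each word, the new-node count is its length minus the longest prefix already in the trie:
  "pavitorsodor" → 12 new (p, a, v, i, t, o, r, s, o, d, o, r)
  "pavibelroso" → prefix "pavi" already present; 7 new (b, e, l, r, o, s, o)
  "sofengallin" → 11 new (s, o, f, e, n, g, a, l, l, i, n)
  "dor" → 3 new (d, o, r)
  "pavimordemi" → prefix "pavi" already present; 7 new (m, o, r, d, e, m, i)
  "pavilin" → prefix "pavi" already present; 3 new (l, i, n)
  "pavidorrun" → prefix "pavi" already present; 6 new (d, o, r, r, u, n)
  "sofenvensoka" → prefix "sofen" already present; 7 new (v, e, n, s, o, k, a)
  "pavikator" → prefix "pavi" already present; 5 new (k, a, t, o, r)
Total nodes = 12 + 7 + 11 + 3 + 7 + 3 + 6 + 7 + 5 = 61

61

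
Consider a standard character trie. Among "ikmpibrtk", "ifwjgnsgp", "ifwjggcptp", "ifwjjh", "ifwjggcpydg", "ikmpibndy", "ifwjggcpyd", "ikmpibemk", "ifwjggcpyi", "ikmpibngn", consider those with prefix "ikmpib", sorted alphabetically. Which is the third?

Filter for "ikmpib…" and sort: "ikmpibemk", "ikmpibndy", "ikmpibngn", "ikmpibrtk"
The 3rd is ikmpibngn.

ikmpibngn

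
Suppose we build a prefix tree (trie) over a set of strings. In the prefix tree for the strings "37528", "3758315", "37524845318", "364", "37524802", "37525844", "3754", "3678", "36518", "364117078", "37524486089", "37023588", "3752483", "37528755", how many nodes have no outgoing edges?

12

A leaf is a node with no children — equivalently, the end of a word that is not a proper prefix of any other stored word.
Those words: "364117078", "36518", "3678", "37023588", "37524486089", "37524802", "3752483", "37524845318", "37525844", "37528755", "3754", "3758315"
Leaf count: 12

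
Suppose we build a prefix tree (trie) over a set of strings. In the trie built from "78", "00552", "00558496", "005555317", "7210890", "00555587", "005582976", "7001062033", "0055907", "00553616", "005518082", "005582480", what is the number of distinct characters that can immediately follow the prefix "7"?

3

Follow the path "7" to its node, then look at its outgoing edges.
Distinct next characters after "7": 0, 2, 8.
That node has 3 child edges.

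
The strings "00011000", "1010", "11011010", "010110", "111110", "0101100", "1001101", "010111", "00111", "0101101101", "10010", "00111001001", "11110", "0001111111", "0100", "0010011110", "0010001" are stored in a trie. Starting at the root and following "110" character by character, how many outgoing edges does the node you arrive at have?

1

Walk "110" from the root, arriving at one node.
Characters that immediately follow "110" among the stored strings: {1}.
That node has 1 child edge.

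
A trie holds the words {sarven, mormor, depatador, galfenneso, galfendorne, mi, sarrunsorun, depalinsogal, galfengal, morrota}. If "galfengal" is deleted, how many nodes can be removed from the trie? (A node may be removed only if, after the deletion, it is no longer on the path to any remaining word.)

3

After clearing the end-marker at "galfengal", prune upward until reaching a node still needed by another word.
The suffix "gal" (3 nodes) is used only by "galfengal"; the node for "galfen" still has the child "n", so pruning stops there.
Nodes removed: 3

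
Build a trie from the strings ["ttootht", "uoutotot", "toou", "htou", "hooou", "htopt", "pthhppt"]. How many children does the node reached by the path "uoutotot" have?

Follow the path "uoutotot" to its node, then look at its outgoing edges.
No stored string extends past "uoutotot".
That node has 0 child edges.

0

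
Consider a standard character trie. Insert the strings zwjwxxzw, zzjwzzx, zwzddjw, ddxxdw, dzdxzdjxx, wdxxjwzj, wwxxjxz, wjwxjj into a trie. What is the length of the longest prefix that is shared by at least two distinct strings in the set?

2

Equivalently: take the maximum, over all pairs, of their longest common prefix length.
"zwjwxxzw" and "zwzddjw" agree on "zw" (2 characters) before diverging; nothing deeper is shared.
Longest shared-prefix length: 2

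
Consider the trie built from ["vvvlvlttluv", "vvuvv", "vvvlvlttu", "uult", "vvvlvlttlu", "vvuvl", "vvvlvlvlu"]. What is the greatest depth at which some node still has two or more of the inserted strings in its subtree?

10

Equivalently: take the maximum, over all pairs, of their longest common prefix length.
e.g. "vvvlvlttlu" and "vvvlvlttluv" share the prefix "vvvlvlttlu" of length 10; no pair shares a longer one.
Longest shared-prefix length: 10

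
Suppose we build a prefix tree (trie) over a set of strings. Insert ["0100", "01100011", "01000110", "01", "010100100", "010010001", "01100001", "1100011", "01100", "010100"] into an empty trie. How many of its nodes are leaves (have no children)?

6

Leaves are exactly the stored words that no other stored word extends.
Those words: "01000110", "010010001", "010100100", "01100001", "01100011", "1100011"
Leaf count: 6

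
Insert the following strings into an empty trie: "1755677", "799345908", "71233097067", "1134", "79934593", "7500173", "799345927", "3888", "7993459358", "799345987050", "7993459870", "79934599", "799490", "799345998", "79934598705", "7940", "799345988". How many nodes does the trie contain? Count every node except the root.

57

Insert word by word; a character creates a node only if that edge doesn't already exist:
  "1755677" → 7 new (1, 7, 5, 5, 6, 7, 7)
  "799345908" → 9 new (7, 9, 9, 3, 4, 5, 9, 0, 8)
  "71233097067" → prefix "7" already present; 10 new (1, 2, 3, 3, 0, 9, 7, 0, 6, 7)
  "1134" → prefix "1" already present; 3 new (1, 3, 4)
  "79934593" → prefix "7993459" already present; 1 new (3)
  "7500173" → prefix "7" already present; 6 new (5, 0, 0, 1, 7, 3)
  "799345927" → prefix "7993459" already present; 2 new (2, 7)
  "3888" → 4 new (3, 8, 8, 8)
  "7993459358" → prefix "79934593" already present; 2 new (5, 8)
  "799345987050" → prefix "7993459" already present; 5 new (8, 7, 0, 5, 0)
  "7993459870" → prefix "7993459870" already present; 0 new (none)
  "79934599" → prefix "7993459" already present; 1 new (9)
  "799490" → prefix "799" already present; 3 new (4, 9, 0)
  "799345998" → prefix "79934599" already present; 1 new (8)
  "79934598705" → prefix "79934598705" already present; 0 new (none)
  "7940" → prefix "79" already present; 2 new (4, 0)
  "799345988" → prefix "79934598" already present; 1 new (8)
Total nodes = 7 + 9 + 10 + 3 + 1 + 6 + 2 + 4 + 2 + 5 + 0 + 1 + 3 + 1 + 0 + 2 + 1 = 57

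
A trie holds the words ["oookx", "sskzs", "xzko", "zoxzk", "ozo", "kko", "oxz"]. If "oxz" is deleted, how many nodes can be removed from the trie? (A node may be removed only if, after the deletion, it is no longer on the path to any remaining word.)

After clearing the end-marker at "oxz", prune upward until reaching a node still needed by another word.
The suffix "xz" (2 nodes) is used only by "oxz"; the node for "o" still has the child "o", so pruning stops there.
Nodes removed: 2

2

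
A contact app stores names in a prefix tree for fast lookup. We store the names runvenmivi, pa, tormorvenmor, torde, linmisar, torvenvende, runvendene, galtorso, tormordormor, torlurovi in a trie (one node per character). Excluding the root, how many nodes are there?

Insert word by word; a character creates a node only if that edge doesn't already exist:
  "runvenmivi" → 10 new (r, u, n, v, e, n, m, i, v, i)
  "pa" → 2 new (p, a)
  "tormorvenmor" → 12 new (t, o, r, m, o, r, v, e, n, m, o, r)
  "torde" → prefix "tor" already present; 2 new (d, e)
  "linmisar" → 8 new (l, i, n, m, i, s, a, r)
  "torvenvende" → prefix "tor" already present; 8 new (v, e, n, v, e, n, d, e)
  "runvendene" → prefix "runven" already present; 4 new (d, e, n, e)
  "galtorso" → 8 new (g, a, l, t, o, r, s, o)
  "tormordormor" → prefix "tormor" already present; 6 new (d, o, r, m, o, r)
  "torlurovi" → prefix "tor" already present; 6 new (l, u, r, o, v, i)
Total nodes = 10 + 2 + 12 + 2 + 8 + 8 + 4 + 8 + 6 + 6 = 66

66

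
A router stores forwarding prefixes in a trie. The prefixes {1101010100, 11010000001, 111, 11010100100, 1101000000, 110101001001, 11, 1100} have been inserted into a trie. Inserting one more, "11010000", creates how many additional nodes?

0

"11010000" is already a full path in the trie; only an end-marker is added.
No new nodes are needed: 0.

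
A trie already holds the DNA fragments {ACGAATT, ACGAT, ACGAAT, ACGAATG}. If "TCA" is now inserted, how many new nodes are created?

Nothing in the trie begins with "T"; the whole of "TCA" is new.
3 − 0 = 3 new nodes.

3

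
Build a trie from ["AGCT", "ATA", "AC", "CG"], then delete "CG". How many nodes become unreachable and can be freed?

A node on "CG"'s path can go only if nothing else ends at it or branches off below it.
No other word shares any prefix with "CG", so all 2 of its nodes go.
Nodes removed: 2

2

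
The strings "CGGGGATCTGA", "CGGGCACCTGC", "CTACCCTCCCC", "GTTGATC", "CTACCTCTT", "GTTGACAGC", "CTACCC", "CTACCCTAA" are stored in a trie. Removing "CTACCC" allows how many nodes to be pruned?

0

After clearing the end-marker at "CTACCC", prune upward until reaching a node still needed by another word.
Every node on "CTACCC" is still needed (e.g. by "CTACCCTCCCC"), so nothing is freed.
Nodes removed: 0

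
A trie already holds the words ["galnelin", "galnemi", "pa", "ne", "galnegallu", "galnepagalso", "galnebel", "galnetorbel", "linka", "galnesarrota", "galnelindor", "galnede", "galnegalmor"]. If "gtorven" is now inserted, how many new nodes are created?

The longest prefix of "gtorven" already in the trie is "g" (length 1).
So 7 − 1 = 6 new nodes.

6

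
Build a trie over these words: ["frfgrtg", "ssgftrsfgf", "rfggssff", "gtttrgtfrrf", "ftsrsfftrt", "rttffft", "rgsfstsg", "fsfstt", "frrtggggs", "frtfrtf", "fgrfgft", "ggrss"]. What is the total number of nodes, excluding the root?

85

Trace insertions, counting only characters that open a new branch:
  "frfgrtg" → 7 new (f, r, f, g, r, t, g)
  "ssgftrsfgf" → 10 new (s, s, g, f, t, r, s, f, g, f)
  "rfggssff" → 8 new (r, f, g, g, s, s, f, f)
  "gtttrgtfrrf" → 11 new (g, t, t, t, r, g, t, f, r, r, f)
  "ftsrsfftrt" → prefix "f" already present; 9 new (t, s, r, s, f, f, t, r, t)
  "rttffft" → prefix "r" already present; 6 new (t, t, f, f, f, t)
  "rgsfstsg" → prefix "r" already present; 7 new (g, s, f, s, t, s, g)
  "fsfstt" → prefix "f" already present; 5 new (s, f, s, t, t)
  "frrtggggs" → prefix "fr" already present; 7 new (r, t, g, g, g, g, s)
  "frtfrtf" → prefix "fr" already present; 5 new (t, f, r, t, f)
  "fgrfgft" → prefix "f" already present; 6 new (g, r, f, g, f, t)
  "ggrss" → prefix "g" already present; 4 new (g, r, s, s)
Total nodes = 7 + 10 + 8 + 11 + 9 + 6 + 7 + 5 + 7 + 5 + 6 + 4 = 85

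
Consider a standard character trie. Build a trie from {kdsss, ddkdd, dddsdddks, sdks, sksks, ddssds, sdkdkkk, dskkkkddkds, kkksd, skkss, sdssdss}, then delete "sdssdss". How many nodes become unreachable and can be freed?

5

After clearing the end-marker at "sdssdss", prune upward until reaching a node still needed by another word.
The suffix "ssdss" (5 nodes) is used only by "sdssdss"; the node for "sd" still has the child "k", so pruning stops there.
Nodes removed: 5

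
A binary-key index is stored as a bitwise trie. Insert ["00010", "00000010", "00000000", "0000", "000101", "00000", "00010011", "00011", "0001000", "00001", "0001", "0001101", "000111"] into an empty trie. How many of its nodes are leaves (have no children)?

8

Leaves are exactly the stored words that no other stored word extends.
Those words: "00000000", "00000010", "00001", "0001000", "00010011", "000101", "0001101", "000111"
Leaf count: 8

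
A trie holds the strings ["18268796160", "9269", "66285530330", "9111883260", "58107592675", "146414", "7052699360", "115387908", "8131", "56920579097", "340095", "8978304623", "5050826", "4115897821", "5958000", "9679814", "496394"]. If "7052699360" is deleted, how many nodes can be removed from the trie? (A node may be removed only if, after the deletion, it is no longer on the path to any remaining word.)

10

Walk "7052699360" from the leaf back toward the root, removing each node that no remaining word uses.
No other word shares any prefix with "7052699360", so all 10 of its nodes go.
Nodes removed: 10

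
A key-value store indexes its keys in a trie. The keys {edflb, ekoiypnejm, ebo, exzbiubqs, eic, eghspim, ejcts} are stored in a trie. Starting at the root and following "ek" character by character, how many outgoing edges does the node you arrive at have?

Walk "ek" from the root, arriving at one node.
Characters that immediately follow "ek" among the stored strings: {o}.
That node has 1 child edge.

1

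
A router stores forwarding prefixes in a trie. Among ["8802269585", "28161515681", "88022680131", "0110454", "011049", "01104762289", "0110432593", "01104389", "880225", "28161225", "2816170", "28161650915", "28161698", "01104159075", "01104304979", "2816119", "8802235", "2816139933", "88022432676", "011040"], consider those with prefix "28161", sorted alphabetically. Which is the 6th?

DFS of the "28161" subtree visits, in order: "2816119", "28161225", "2816139933", "28161515681", "28161650915", "28161698", "2816170"
Position 6: 28161698

28161698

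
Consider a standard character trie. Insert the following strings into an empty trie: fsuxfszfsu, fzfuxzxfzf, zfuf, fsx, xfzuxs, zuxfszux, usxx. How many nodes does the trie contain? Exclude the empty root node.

41

Insert word by word; a character creates a node only if that edge doesn't already exist:
  "fsuxfszfsu" → 10 new (f, s, u, x, f, s, z, f, s, u)
  "fzfuxzxfzf" → prefix "f" already present; 9 new (z, f, u, x, z, x, f, z, f)
  "zfuf" → 4 new (z, f, u, f)
  "fsx" → prefix "fs" already present; 1 new (x)
  "xfzuxs" → 6 new (x, f, z, u, x, s)
  "zuxfszux" → prefix "z" already present; 7 new (u, x, f, s, z, u, x)
  "usxx" → 4 new (u, s, x, x)
Total nodes = 10 + 9 + 4 + 1 + 6 + 7 + 4 = 41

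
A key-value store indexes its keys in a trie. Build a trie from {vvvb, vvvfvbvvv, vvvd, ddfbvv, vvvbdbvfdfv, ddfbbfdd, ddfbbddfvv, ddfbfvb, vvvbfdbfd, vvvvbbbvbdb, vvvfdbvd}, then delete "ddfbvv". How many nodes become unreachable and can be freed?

2

A node on "ddfbvv"'s path can go only if nothing else ends at it or branches off below it.
The suffix "vv" (2 nodes) is used only by "ddfbvv"; the node for "ddfb" still has the child "b", so pruning stops there.
Nodes removed: 2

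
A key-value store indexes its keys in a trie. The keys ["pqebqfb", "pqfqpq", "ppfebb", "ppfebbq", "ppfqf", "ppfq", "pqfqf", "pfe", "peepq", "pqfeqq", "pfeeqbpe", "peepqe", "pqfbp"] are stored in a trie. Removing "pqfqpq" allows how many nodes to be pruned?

Walk "pqfqpq" from the leaf back toward the root, removing each node that no remaining word uses.
The suffix "pq" (2 nodes) is used only by "pqfqpq"; the node for "pqfq" still has the child "f", so pruning stops there.
Nodes removed: 2

2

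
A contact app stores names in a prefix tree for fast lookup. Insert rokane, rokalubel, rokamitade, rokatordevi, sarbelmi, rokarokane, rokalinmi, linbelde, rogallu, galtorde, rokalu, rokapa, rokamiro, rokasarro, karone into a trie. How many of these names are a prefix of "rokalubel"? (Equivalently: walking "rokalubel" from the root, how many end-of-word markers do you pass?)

Traverse "rokalubel" character by character; count nodes along the way that are marked as word ends.
Prefixes of the query that are stored words: "rokalu", "rokalubel"
Count: 2

2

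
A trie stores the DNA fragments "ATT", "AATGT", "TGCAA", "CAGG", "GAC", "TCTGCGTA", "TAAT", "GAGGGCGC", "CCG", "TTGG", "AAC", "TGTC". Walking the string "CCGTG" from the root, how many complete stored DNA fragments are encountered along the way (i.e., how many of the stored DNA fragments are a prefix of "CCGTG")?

1

Traverse "CCGTG" character by character; count nodes along the way that are marked as word ends.
Prefixes of the query that are stored words: "CCG"
Count: 1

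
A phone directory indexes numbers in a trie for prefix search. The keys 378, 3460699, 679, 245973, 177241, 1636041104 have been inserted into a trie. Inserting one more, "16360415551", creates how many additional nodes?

4

The longest prefix of "16360415551" already in the trie is "1636041" (length 7).
Each of the 4 remaining characters creates one node.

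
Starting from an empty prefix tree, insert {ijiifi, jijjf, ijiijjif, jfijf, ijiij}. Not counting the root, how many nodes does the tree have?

19

Trace insertions, counting only characters that open a new branch:
  "ijiifi" → 6 new (i, j, i, i, f, i)
  "jijjf" → 5 new (j, i, j, j, f)
  "ijiijjif" → prefix "ijii" already present; 4 new (j, j, i, f)
  "jfijf" → prefix "j" already present; 4 new (f, i, j, f)
  "ijiij" → prefix "ijiij" already present; 0 new (none)
Total nodes = 6 + 5 + 4 + 4 + 0 = 19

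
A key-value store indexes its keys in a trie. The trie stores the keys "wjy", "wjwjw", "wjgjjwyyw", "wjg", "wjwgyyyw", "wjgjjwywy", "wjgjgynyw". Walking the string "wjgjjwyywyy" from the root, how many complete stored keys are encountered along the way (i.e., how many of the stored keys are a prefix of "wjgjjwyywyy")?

2

Walk "wjgjjwyywyy" from the root; an end-of-word marker is hit whenever a stored word is a prefix of "wjgjjwyywyy".
Prefixes of the query that are stored words: "wjg", "wjgjjwyyw"
Count: 2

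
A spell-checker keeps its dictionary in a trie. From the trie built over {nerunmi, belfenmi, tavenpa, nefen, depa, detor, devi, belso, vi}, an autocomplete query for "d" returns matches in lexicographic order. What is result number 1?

depa

Words with prefix "d", in lexicographic order: "depa", "detor", "devi"
Position 1: depa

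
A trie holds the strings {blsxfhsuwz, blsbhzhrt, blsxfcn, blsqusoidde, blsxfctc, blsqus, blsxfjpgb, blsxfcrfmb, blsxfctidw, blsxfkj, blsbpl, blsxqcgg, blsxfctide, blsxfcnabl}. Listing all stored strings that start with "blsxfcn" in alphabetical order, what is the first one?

blsxfcn

Filter for "blsxfcn…" and sort: "blsxfcn", "blsxfcnabl"
The 1st is blsxfcn.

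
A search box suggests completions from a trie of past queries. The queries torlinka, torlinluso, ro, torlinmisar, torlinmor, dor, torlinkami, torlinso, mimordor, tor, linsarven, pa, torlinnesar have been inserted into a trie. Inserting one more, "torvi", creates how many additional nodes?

Walking "torvi" from the root, the first 3 characters ("tor") follow existing edges; "v" is the first miss.
So 5 − 3 = 2 new nodes.

2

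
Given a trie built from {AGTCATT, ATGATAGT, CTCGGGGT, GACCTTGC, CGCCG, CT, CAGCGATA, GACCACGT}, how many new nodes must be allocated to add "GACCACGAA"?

2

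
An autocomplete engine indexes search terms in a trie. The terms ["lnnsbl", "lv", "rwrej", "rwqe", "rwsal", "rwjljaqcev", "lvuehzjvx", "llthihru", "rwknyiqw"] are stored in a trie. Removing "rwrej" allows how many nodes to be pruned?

3

After clearing the end-marker at "rwrej", prune upward until reaching a node still needed by another word.
The suffix "rej" (3 nodes) is used only by "rwrej"; the node for "rw" still has the child "q", so pruning stops there.
Nodes removed: 3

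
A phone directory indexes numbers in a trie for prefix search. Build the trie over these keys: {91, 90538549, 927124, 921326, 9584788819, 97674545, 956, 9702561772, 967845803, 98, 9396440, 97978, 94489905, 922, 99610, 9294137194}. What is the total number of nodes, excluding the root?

81

Count nodes per top-level branch (shared prefixes stored once):
  '9'-branch (90538549, 91, 921326, 922, 927124, 9294137194, 9396440, 94489905, 956, 9584788819, 967845803, 9702561772, 97674545, 97978, 98, 99610): 81 nodes
Sum: 81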